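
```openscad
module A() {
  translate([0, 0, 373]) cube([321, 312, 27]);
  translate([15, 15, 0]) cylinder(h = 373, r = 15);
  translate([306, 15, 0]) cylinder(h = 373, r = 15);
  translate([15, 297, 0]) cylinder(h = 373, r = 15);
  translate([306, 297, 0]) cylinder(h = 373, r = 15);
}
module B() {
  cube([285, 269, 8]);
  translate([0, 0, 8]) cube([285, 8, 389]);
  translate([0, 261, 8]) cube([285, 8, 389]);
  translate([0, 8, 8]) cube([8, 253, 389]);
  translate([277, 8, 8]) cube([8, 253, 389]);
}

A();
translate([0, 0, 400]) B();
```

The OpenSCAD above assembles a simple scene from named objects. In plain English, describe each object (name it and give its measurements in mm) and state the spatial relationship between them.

A is a four-legged stool. The seat is 321×312 mm, 27 mm thick, top at z = 400 mm. It stands on four round legs, each 30 mm in diameter, from z = 0 to the seat underside, each leg's axis is inset half a diameter from the nearest pair of seat edges (so the leg's bounding box is flush with the corner).

B is an open storage box with external size 285×269×397 mm and wall thickness 8 mm (the base is also 8 mm thick). The base covers the whole footprint; the four walls stand on the base, with the y-facing walls full-width and the x-facing walls fitting between their inner faces.

The open box is on top of the stool.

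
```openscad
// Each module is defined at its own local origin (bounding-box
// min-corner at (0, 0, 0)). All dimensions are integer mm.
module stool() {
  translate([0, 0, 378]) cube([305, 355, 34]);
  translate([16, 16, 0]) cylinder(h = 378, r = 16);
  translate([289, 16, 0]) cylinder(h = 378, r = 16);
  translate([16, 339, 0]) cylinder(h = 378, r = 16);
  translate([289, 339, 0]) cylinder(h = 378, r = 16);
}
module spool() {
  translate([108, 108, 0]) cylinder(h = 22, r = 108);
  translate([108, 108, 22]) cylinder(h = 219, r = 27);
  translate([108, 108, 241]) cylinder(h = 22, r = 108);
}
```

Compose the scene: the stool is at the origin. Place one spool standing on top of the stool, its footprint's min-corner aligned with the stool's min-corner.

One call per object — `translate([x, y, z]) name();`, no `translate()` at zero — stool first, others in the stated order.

stool();
translate([0, 0, 412]) spool();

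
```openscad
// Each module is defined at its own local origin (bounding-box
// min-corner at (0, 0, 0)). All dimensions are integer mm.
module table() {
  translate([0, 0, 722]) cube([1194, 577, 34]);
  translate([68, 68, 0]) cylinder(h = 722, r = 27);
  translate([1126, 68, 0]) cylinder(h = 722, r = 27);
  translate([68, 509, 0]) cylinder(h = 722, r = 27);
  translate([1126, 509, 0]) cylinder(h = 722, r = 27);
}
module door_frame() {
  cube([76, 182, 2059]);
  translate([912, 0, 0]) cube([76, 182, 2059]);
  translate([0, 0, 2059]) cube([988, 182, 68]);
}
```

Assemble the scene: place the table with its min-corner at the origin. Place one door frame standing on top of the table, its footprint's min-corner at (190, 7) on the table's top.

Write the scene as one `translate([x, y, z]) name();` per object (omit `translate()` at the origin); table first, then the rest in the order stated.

table();
translate([190, 7, 756]) door_frame();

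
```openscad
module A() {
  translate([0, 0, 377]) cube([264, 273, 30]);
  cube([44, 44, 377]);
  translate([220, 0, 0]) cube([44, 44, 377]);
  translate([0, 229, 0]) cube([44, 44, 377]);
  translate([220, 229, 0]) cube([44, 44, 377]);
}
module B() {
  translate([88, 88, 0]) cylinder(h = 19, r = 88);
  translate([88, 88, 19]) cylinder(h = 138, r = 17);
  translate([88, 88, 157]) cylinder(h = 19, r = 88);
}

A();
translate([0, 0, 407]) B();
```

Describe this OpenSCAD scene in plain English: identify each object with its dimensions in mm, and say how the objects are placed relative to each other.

A is a four-legged stool. The seat is 264×273 mm, 30 mm thick, top at z = 407 mm. It stands on four square legs, each 44×44 mm in cross-section, from z = 0 to the seat underside, each flush with a corner of the seat.

B is a spool: two coaxial disc flanges of radius 88 mm and thickness 19 mm, joined by a core cylinder of radius 17 mm and height 138 mm. The lower flange rests on z = 0 and the three cylinders share a vertical axis.

The spool is on top of the stool.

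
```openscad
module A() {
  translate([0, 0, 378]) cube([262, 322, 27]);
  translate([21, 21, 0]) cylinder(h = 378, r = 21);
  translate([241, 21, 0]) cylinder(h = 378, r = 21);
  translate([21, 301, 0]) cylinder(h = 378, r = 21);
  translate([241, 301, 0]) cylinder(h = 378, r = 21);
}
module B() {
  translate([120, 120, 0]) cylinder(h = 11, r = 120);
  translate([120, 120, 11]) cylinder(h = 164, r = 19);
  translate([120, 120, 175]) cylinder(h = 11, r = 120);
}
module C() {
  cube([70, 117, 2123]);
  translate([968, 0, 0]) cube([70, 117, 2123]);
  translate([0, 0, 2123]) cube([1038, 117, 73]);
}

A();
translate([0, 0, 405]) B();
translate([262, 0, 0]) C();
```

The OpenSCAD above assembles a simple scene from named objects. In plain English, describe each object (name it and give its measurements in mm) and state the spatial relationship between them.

A is a four-legged stool. The seat is a 262×322×27 mm slab whose top surface is at z = 405 mm; four round legs, each 42 mm in diameter, run from the floor (z = 0) to the underside of the seat, each leg's axis is inset half a diameter from the nearest pair of seat edges (so the leg's bounding box is flush with the corner).

B is a spool: two coaxial disc flanges of radius 120 mm and thickness 11 mm, joined by a core cylinder of radius 19 mm and height 164 mm. The lower flange rests on z = 0 and the three cylinders share a vertical axis.

C is a rectangular door frame: two vertical jambs of 70×117 mm section, 2123 mm tall, with a clear opening 898 mm wide between their inner faces. A header 73 mm tall and 117 mm deep lies on top of the jambs and spans the full outside width.

The spool is on top of the stool. The door frame is against the stool's +x side, with their −y faces flush.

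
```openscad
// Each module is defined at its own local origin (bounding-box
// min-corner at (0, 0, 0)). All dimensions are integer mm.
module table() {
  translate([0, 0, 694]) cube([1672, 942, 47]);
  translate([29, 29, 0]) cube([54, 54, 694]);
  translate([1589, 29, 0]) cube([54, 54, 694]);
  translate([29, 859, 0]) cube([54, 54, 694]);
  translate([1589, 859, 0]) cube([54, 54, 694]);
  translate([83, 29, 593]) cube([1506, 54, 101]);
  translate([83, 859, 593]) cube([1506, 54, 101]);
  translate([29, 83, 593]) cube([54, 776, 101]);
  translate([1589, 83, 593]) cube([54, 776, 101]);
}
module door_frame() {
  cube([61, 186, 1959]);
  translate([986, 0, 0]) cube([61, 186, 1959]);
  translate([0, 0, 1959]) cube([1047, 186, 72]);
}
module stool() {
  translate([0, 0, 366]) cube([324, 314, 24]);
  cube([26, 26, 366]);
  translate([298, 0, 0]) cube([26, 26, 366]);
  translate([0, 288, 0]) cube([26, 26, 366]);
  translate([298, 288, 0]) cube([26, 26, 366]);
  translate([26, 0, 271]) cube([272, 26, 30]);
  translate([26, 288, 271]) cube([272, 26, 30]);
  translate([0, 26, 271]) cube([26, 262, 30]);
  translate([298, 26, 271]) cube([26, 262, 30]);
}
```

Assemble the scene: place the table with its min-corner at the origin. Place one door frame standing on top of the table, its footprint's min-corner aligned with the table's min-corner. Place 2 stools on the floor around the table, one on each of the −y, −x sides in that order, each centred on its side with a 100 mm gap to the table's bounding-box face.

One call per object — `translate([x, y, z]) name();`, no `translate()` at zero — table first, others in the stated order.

table();
translate([0, 0, 741]) door_frame();
translate([674, -414, 0]) stool();
translate([-424, 314, 0]) stool();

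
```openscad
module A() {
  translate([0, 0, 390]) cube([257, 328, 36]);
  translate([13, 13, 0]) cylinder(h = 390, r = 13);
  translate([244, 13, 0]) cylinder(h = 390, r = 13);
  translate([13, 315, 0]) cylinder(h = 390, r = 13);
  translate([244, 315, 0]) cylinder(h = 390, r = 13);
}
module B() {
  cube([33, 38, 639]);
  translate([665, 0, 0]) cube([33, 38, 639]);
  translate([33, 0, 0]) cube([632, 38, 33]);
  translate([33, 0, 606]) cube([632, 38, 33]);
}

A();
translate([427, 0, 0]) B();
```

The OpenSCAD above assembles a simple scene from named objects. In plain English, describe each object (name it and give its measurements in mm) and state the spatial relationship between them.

A is a simple wooden stool: a rectangular seat 257 mm (x) by 328 mm (y), 36 mm thick, top face at z = 426 mm, on four round legs, each 26 mm in diameter. The legs rest on z = 0, each leg's axis is inset half a diameter from the nearest pair of seat edges (so the leg's bounding box is flush with the corner).

B is a rectangular picture frame lying in the x–z plane (depth along y). The opening is 632 mm wide (x) by 573 mm tall (z), surrounded by a border 33 mm wide on all four sides. The frame is 38 mm deep and is made of two full-height vertical stiles with two horizontal rails fitted between them.

The picture frame is on the floor beside the stool on its +x side.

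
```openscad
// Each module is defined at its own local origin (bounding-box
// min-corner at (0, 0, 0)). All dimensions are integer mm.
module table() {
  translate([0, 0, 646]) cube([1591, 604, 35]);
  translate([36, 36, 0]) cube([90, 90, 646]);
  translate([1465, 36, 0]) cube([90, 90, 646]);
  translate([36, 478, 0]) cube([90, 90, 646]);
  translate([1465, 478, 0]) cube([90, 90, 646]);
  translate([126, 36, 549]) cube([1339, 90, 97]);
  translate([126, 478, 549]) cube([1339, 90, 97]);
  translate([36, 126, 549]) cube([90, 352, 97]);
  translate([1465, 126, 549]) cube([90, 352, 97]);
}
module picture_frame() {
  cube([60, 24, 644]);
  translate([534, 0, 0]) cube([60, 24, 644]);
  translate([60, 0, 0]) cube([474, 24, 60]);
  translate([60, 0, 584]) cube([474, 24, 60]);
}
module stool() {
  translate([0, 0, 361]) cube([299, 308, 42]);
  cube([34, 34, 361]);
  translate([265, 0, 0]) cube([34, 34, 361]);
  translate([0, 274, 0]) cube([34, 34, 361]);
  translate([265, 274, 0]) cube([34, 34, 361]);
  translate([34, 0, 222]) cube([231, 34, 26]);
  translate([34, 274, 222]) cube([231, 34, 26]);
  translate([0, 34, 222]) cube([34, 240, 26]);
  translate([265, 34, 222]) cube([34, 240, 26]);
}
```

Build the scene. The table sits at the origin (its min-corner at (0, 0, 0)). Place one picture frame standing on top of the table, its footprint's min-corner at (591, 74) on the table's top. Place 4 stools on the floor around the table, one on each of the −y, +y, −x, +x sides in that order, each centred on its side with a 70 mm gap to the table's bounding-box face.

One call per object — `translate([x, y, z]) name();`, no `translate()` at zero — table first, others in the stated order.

table();
translate([591, 74, 681]) picture_frame();
translate([646, -378, 0]) stool();
translate([646, 674, 0]) stool();
translate([-369, 148, 0]) stool();
translate([1661, 148, 0]) stool();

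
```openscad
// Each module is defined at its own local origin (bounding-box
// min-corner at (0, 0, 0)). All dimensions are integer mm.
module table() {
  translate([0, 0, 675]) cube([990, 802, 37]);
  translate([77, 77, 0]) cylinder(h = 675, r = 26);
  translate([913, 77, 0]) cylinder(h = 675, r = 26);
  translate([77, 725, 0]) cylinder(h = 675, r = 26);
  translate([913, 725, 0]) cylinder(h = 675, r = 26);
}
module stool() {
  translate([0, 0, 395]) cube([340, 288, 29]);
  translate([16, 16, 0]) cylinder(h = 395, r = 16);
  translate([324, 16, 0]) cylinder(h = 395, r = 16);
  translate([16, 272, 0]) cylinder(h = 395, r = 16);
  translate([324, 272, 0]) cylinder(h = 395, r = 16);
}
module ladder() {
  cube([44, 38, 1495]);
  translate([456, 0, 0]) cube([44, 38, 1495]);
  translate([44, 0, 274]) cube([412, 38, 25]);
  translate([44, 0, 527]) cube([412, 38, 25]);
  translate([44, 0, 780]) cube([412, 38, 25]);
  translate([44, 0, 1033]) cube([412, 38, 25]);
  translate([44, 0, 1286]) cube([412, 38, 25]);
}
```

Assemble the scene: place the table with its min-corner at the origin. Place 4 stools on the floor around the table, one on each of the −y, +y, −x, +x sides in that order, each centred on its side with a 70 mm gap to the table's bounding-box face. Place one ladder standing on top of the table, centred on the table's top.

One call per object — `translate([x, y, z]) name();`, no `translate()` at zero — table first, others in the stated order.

table();
translate([325, -358, 0]) stool();
translate([325, 872, 0]) stool();
translate([-410, 257, 0]) stool();
translate([1060, 257, 0]) stool();
translate([245, 382, 712]) ladder();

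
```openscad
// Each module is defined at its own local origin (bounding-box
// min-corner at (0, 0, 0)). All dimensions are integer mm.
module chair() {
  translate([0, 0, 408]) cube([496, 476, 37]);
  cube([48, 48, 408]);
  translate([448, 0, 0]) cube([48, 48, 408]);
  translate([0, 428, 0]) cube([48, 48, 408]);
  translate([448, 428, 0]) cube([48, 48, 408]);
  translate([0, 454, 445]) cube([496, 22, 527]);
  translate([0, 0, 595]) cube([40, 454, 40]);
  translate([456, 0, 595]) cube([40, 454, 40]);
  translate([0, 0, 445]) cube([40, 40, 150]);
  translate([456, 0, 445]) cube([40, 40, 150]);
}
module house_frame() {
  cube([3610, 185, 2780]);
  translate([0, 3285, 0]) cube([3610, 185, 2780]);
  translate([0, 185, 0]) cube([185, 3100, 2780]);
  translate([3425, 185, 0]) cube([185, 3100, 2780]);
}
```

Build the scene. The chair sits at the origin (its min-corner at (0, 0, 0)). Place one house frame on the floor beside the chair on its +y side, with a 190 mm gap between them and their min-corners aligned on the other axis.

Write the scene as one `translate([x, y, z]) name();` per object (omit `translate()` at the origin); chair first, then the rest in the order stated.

chair();
translate([0, 666, 0]) house_frame();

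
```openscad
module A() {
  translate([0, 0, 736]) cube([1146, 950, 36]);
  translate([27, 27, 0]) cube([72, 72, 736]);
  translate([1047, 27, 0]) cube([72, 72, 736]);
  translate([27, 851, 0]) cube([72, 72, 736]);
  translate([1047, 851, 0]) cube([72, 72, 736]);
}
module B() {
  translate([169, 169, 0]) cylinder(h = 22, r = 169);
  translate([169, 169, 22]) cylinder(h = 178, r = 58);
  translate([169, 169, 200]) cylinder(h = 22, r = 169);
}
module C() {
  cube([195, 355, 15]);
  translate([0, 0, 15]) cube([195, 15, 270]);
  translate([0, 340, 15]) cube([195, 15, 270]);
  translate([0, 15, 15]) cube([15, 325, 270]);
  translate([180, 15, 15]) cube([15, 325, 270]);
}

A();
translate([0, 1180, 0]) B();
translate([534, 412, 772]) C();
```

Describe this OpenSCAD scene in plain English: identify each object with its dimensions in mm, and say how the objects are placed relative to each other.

A is a rectangular dining table. The top is 1146×950×36 mm with its upper surface at z = 772 mm. It stands on four 72×72 mm square legs, each inset 27 mm from the nearest pair of top edges, running from the floor to the underside of the top.

B is a spool: two coaxial disc flanges of radius 169 mm and thickness 22 mm, joined by a core cylinder of radius 58 mm and height 178 mm. The lower flange rests on z = 0 and the three cylinders share a vertical axis.

C is an open-topped rectangular box: outside dimensions 195×355×285 mm, with a uniform wall and base thickness of 15 mm. The base is a full 195×355 slab on the floor; four walls sit on top of the base. The front and back walls (the −y and +y sides) span the full width; the two side walls fit between them.

The spool is on the floor beside the table on its +y side. The open box is on top of the table.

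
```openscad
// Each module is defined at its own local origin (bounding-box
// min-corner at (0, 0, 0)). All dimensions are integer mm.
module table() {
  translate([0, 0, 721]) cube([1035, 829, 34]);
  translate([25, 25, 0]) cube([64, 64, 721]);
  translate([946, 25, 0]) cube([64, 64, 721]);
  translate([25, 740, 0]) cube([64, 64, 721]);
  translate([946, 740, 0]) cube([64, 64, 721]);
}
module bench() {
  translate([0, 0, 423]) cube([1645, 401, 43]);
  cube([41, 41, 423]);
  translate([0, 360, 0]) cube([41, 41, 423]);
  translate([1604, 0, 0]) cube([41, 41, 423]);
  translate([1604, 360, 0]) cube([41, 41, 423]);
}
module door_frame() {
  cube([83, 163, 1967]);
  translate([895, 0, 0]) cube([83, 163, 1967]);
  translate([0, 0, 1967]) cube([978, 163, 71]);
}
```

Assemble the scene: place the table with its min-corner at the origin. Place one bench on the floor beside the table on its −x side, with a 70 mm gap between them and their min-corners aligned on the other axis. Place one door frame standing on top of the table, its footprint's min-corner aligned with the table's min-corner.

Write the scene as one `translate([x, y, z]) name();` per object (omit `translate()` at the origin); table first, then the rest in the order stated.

table();
translate([-1715, 0, 0]) bench();
translate([0, 0, 755]) door_frame();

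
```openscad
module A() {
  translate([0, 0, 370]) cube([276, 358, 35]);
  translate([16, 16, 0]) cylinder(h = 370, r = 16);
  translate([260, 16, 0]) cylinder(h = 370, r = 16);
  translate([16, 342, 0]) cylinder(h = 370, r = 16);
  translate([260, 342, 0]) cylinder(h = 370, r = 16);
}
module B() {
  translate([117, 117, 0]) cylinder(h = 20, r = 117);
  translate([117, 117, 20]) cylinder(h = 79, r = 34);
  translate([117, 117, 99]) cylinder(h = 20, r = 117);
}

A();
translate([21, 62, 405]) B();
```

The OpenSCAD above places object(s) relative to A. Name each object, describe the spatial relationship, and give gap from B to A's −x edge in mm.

The spool's min-x is at 21; the stool's min-x is 0; gap = 21 mm.

A is a stool. B is a spool. The spool is on top of the stool, centred. The gap from the spool to the stool's −x edge is 21 mm.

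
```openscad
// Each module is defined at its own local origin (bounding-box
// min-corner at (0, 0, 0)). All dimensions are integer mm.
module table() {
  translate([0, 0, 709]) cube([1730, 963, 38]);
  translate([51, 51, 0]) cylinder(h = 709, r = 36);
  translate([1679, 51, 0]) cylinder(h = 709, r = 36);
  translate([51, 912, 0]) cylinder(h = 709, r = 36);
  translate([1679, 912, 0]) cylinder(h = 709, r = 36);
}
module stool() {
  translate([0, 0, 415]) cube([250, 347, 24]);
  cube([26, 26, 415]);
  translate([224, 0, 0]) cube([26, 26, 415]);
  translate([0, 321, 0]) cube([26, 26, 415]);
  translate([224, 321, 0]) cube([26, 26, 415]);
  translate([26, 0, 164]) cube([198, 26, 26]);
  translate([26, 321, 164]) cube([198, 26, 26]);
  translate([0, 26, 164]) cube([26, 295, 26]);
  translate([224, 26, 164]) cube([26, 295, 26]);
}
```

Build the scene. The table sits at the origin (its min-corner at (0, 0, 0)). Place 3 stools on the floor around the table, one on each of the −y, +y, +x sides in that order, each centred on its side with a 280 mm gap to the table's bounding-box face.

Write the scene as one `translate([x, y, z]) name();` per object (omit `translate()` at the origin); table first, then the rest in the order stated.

table();
translate([740, -627, 0]) stool();
translate([740, 1243, 0]) stool();
translate([2010, 308, 0]) stool();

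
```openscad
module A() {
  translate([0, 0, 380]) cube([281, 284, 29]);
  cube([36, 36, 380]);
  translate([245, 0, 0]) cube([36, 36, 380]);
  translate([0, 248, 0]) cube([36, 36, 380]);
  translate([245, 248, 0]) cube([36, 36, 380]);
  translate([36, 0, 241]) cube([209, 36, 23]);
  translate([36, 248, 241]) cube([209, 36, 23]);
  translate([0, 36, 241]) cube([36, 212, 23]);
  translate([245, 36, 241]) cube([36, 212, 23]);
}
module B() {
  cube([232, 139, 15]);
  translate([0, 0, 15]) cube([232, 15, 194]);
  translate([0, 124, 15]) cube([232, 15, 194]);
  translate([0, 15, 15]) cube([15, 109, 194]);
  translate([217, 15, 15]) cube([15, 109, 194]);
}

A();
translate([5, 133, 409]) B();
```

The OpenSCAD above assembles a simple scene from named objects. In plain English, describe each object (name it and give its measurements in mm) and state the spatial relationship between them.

A is a four-legged stool. The seat is 281×284 mm, 29 mm thick, top at z = 409 mm. It stands on four square legs, each 36×36 mm in cross-section, from z = 0 to the seat underside, each flush with a corner of the seat. Four stretchers, 36 mm wide and 23 mm tall, connect adjacent legs with their undersides at z = 241 mm, each running between the inner faces of the legs it joins and aligned with the legs' outer faces on the other axis.

B is an open storage box with external size 232×139×209 mm and wall thickness 15 mm (the base is also 15 mm thick). The base covers the whole footprint; the four walls stand on the base, with the y-facing walls full-width and the x-facing walls fitting between their inner faces.

The open box is on top of the stool.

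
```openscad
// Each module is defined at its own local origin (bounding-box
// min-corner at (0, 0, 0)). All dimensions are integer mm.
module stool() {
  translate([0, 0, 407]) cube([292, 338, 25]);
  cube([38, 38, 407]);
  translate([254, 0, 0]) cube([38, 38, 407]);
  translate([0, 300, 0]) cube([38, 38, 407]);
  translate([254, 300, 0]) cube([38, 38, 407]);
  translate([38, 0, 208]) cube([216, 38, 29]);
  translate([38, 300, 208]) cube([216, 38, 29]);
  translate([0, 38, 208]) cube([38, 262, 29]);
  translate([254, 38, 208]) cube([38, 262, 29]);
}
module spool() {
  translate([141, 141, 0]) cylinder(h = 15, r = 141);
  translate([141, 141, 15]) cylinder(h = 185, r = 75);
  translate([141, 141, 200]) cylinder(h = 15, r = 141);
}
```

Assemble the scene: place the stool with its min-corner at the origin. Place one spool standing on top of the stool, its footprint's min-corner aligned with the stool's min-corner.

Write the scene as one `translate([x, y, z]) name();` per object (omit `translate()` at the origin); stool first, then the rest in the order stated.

stool();
translate([0, 0, 432]) spool();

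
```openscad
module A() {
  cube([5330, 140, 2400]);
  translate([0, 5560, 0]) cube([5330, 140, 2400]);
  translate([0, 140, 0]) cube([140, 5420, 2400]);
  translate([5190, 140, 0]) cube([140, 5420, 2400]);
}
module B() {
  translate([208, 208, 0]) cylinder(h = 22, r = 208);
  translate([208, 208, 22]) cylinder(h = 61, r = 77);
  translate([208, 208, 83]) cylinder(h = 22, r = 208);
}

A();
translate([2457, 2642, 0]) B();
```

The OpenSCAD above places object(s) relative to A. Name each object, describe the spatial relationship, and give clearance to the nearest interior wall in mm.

A is a house frame. B is a spool. The spool sits inside the house frame, centred. The clearance to the nearest interior wall is 2317 mm.

Clearances: x = 2317, y = 2502; minimum 2317 mm.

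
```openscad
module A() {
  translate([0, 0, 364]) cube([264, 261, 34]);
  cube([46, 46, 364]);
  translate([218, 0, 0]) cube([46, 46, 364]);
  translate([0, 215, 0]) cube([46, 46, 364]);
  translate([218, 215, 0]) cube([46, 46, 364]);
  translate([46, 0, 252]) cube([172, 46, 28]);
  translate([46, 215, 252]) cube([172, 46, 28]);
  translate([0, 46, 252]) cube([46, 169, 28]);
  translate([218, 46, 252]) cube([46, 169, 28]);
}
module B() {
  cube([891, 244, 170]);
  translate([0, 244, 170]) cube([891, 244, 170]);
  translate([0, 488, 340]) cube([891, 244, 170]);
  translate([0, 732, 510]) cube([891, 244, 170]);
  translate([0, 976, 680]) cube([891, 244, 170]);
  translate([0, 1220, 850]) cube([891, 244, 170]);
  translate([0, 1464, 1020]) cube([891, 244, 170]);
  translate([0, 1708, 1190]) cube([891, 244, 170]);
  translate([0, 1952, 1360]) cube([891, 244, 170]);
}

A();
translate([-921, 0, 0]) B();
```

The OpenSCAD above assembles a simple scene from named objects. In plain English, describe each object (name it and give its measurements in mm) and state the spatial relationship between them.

A is a four-legged stool. The seat is 264×261 mm, 34 mm thick, top at z = 398 mm. It stands on four square legs, each 46×46 mm in cross-section, from z = 0 to the seat underside, each flush with a corner of the seat. Four stretchers, 46 mm wide and 28 mm tall, connect adjacent legs with their undersides at z = 252 mm, each running between the inner faces of the legs it joins and aligned with the legs' outer faces on the other axis.

B is a run of 9 identical solid stair steps. Each tread is 891×244 mm and each step block is 170 mm high. Step 1 rests on the floor; step k is offset from step 1 by (k−1)×244 mm in y and (k−1)×170 mm in z.

The staircase is on the floor beside the stool on its −x side.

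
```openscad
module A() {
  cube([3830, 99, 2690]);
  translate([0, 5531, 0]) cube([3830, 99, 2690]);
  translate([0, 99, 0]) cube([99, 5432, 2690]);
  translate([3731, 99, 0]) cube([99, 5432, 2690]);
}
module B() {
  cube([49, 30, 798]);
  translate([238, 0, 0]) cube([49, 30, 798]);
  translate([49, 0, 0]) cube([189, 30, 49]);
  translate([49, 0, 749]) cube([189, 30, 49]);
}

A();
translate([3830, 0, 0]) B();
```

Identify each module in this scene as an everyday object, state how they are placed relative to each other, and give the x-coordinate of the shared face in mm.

The house frame's +x face and the picture frame's −x face are both at x = 3830 mm.

A is a house frame. B is a picture frame. The picture frame is against the house frame's +x side, with their −y faces flush. The x-coordinate of the shared face is 3830 mm.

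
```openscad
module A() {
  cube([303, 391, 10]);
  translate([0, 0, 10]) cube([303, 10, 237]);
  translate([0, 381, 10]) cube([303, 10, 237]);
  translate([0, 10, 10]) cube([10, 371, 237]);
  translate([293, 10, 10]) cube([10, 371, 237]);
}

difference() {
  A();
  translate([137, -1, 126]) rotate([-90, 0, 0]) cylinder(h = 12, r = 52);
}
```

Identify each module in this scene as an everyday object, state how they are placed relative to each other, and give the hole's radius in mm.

A is an open box. The open box has a circular hole through its front wall. The hole's radius is 52 mm.

The subtracted cylinder has r = 52 mm.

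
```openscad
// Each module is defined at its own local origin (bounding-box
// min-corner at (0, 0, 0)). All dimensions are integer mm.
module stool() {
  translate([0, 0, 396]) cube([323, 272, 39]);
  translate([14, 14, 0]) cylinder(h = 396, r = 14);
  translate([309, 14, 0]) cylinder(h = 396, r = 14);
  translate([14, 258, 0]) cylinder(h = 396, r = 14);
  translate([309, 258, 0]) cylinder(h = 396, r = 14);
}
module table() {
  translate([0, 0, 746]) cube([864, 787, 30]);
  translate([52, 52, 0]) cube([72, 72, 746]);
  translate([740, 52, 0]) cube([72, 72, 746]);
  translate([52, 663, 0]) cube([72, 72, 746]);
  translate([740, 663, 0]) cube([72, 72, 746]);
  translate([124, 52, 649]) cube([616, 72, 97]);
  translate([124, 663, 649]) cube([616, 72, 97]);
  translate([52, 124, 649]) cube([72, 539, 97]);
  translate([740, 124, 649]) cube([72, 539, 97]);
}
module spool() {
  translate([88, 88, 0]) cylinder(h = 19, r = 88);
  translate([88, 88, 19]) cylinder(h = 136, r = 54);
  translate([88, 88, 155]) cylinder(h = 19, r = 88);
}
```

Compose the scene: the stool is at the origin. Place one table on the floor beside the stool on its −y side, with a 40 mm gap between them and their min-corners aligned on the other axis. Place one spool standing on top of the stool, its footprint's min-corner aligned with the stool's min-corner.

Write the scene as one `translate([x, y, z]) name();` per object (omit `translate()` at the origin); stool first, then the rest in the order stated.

stool();
translate([0, -827, 0]) table();
translate([0, 0, 435]) spool();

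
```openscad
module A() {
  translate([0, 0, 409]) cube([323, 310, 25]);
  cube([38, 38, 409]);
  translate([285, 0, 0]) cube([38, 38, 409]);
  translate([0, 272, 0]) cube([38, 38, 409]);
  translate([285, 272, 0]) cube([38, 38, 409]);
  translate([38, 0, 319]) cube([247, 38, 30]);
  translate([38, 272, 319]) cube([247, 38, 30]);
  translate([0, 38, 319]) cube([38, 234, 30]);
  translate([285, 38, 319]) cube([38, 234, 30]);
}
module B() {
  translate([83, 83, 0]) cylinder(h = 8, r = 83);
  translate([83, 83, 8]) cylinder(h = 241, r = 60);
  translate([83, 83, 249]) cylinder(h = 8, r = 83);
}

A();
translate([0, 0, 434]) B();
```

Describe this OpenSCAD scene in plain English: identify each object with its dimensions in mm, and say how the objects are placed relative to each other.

A is a simple wooden stool: a rectangular seat 323 mm (x) by 310 mm (y), 25 mm thick, top face at z = 434 mm, on four square legs, each 38×38 mm in cross-section. The legs rest on z = 0, each flush with a corner of the seat. Four stretchers, 38 mm wide and 30 mm tall, connect adjacent legs with their undersides at z = 319 mm, each running between the inner faces of the legs it joins and aligned with the legs' outer faces on the other axis.

B is a spool: two coaxial disc flanges of radius 83 mm and thickness 8 mm, joined by a core cylinder of radius 60 mm and height 241 mm. The lower flange rests on z = 0 and the three cylinders share a vertical axis.

The spool is on top of the stool.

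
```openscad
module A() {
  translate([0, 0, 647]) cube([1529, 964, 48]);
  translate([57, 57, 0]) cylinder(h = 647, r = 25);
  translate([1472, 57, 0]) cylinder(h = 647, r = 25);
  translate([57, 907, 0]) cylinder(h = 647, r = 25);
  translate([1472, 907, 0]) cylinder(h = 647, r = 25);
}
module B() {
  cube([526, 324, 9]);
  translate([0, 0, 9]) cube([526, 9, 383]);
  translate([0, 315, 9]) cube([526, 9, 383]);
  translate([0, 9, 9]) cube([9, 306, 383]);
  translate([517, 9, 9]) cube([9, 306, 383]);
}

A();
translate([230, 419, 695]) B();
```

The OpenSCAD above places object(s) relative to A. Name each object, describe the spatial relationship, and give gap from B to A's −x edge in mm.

A is a table. B is an open box. The open box is on top of the table. The gap from the open box to the table's −x edge is 230 mm.

The open box's min-x is at 230; the table's min-x is 0; gap = 230 mm.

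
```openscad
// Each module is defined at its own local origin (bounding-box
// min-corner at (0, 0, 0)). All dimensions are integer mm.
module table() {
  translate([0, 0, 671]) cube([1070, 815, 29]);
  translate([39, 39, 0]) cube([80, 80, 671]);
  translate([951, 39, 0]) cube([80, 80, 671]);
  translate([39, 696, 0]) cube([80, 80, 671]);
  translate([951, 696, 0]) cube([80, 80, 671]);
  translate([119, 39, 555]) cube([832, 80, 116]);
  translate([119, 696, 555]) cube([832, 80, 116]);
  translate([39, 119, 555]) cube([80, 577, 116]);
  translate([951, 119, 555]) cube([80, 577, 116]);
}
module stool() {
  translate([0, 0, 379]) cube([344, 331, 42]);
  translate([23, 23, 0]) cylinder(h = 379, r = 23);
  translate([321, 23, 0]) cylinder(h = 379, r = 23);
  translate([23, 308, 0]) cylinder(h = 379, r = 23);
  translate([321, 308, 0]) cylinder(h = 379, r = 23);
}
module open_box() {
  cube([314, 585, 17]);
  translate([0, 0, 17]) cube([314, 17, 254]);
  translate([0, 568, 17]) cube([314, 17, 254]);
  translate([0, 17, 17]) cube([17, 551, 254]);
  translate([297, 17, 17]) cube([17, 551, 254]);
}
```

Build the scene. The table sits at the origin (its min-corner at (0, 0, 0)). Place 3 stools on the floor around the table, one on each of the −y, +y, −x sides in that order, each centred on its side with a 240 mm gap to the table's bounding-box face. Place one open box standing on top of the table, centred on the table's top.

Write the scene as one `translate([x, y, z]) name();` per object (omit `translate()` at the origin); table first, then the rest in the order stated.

table();
translate([363, -571, 0]) stool();
translate([363, 1055, 0]) stool();
translate([-584, 242, 0]) stool();
translate([378, 115, 700]) open_box();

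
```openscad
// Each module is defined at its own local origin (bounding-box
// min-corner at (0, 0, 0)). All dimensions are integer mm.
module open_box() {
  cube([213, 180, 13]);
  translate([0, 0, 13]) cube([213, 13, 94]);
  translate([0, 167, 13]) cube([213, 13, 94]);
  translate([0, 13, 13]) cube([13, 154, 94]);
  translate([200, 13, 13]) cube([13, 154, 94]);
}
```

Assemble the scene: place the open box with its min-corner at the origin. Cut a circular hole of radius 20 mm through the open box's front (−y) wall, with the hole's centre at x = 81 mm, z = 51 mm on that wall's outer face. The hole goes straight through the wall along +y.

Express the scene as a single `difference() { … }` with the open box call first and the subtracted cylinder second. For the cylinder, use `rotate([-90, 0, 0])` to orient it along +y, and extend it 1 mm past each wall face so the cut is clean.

difference() {
  open_box();
  translate([81, -1, 51]) rotate([-90, 0, 0]) cylinder(h = 15, r = 20);
}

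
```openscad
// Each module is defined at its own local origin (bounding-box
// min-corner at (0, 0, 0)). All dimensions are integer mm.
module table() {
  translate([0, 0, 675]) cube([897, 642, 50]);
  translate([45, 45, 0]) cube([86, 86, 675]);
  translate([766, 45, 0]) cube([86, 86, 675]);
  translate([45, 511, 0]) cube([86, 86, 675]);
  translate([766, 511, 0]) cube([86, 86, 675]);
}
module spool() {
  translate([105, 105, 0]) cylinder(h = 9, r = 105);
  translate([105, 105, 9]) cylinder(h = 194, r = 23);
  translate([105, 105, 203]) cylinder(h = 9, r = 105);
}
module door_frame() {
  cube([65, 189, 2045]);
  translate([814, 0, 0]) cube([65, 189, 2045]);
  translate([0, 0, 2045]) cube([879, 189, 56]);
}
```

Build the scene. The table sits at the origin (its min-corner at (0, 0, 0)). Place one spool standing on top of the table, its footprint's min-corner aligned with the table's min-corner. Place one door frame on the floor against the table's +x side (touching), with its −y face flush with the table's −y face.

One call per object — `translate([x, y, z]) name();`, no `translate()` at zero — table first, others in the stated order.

table();
translate([0, 0, 725]) spool();
translate([897, 0, 0]) door_frame();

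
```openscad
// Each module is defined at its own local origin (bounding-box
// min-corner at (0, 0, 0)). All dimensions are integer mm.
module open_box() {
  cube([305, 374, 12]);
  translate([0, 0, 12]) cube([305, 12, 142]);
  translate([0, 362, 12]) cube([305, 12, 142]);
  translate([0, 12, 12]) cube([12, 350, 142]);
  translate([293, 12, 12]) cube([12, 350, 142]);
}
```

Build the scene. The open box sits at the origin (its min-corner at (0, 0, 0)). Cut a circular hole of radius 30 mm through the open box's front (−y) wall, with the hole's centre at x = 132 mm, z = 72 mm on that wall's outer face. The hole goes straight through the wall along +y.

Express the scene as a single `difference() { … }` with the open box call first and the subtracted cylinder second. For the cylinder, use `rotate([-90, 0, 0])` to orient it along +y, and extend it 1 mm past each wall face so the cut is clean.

difference() {
  open_box();
  translate([132, -1, 72]) rotate([-90, 0, 0]) cylinder(h = 14, r = 30);
}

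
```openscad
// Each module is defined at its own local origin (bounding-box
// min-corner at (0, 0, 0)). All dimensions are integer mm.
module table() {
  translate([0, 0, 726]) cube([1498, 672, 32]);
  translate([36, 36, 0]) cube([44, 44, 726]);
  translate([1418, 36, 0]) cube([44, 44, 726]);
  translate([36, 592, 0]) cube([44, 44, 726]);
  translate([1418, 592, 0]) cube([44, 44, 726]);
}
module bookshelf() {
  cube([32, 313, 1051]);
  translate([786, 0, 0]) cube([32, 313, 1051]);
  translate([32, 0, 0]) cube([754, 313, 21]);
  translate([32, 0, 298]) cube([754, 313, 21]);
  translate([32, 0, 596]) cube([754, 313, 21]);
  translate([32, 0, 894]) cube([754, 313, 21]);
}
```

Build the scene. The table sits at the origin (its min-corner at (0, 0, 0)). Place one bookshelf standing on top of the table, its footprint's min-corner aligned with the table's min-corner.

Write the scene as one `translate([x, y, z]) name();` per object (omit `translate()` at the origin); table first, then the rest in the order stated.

table();
translate([0, 0, 758]) bookshelf();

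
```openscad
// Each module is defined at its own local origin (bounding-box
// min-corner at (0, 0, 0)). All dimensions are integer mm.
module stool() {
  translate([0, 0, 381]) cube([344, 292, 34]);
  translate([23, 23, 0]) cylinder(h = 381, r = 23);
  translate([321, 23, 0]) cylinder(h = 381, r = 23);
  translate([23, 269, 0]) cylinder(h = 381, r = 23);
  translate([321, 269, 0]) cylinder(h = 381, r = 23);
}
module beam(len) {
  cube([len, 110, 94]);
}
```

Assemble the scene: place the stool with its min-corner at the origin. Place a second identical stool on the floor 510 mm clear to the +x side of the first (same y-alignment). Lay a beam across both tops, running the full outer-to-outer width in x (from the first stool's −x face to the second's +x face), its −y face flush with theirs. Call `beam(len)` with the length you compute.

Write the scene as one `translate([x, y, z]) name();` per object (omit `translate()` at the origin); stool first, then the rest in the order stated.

stool();
translate([854, 0, 0]) stool();
translate([0, 0, 415]) beam(1198);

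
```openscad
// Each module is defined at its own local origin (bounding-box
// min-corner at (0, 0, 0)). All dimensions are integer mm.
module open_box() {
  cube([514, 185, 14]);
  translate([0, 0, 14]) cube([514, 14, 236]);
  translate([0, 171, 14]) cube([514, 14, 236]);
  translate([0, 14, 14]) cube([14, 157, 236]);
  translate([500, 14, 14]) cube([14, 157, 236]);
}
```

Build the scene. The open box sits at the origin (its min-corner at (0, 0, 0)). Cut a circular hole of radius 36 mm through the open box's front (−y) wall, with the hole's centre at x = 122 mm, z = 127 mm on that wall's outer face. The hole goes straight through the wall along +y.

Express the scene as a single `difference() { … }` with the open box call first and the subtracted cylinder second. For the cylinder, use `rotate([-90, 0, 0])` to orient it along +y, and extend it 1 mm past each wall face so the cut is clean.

difference() {
  open_box();
  translate([122, -1, 127]) rotate([-90, 0, 0]) cylinder(h = 16, r = 36);
}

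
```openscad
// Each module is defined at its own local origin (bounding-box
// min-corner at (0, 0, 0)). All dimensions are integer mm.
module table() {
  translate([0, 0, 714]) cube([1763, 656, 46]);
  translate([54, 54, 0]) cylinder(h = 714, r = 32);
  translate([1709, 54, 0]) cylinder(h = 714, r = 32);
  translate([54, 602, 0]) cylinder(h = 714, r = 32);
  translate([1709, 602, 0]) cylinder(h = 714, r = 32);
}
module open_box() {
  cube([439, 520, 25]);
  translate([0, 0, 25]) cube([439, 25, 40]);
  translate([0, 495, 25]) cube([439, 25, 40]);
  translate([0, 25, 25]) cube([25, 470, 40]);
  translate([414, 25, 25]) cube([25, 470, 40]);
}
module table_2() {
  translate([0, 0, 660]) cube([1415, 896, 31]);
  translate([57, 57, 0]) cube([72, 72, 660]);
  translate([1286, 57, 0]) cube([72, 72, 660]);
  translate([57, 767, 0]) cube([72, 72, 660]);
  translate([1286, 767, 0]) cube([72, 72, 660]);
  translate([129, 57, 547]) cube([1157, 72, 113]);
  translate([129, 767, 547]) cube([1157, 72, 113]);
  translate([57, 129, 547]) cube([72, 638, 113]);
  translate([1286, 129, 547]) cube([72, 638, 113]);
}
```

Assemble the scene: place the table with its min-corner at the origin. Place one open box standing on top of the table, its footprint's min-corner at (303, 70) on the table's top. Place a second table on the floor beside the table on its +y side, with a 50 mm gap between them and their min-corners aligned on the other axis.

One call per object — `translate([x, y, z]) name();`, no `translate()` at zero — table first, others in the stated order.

table();
translate([303, 70, 760]) open_box();
translate([0, 706, 0]) table_2();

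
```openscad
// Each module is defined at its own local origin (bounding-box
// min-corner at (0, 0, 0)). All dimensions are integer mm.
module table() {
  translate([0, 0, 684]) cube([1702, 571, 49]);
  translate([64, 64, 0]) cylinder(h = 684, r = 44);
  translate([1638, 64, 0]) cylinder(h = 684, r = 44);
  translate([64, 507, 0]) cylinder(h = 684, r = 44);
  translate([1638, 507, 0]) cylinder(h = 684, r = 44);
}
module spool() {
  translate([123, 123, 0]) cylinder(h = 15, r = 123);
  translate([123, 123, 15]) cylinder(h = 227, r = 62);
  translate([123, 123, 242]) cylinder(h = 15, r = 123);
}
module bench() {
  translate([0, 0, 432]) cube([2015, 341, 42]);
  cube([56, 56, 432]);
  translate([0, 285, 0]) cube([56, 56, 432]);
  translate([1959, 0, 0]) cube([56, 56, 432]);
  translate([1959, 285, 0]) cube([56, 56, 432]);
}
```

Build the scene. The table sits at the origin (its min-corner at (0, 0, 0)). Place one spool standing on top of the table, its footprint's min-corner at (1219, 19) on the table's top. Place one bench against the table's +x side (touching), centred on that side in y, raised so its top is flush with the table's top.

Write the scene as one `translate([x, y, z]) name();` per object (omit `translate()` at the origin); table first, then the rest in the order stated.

table();
translate([1219, 19, 733]) spool();
translate([1702, 115, 259]) bench();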